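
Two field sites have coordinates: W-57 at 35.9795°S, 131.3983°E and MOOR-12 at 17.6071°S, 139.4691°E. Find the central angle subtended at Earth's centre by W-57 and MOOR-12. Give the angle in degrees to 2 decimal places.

Δφ = 18.3724°,  Δλ = 8.0708°
a = sin²(Δφ/2) + cos φ₁ cos φ₂ sin²(Δλ/2) = 0.029306
c = 2·arcsin(√a) = 0.344074 rad = 19.7140°

19.71°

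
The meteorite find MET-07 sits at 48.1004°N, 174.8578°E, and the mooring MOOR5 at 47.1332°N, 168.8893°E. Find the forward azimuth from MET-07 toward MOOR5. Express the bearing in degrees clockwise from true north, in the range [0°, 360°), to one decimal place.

258.7°

Δλ = -5.9685°
y = sin Δλ · cos φ₂ = -0.070738
x = cos φ₁ sin φ₂ − sin φ₁ cos φ₂ cos Δλ = -0.014135
θ = atan2(y, x) = -101.3002° → 258.6998° (mod 360°)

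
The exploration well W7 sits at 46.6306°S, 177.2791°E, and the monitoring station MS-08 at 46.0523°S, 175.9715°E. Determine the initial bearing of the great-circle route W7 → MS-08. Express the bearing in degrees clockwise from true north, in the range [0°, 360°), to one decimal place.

302.2°

Δλ = -1.3076°
y = sin Δλ · cos φ₂ = -0.015837
x = cos φ₁ sin φ₂ − sin φ₁ cos φ₂ cos Δλ = 0.009962
θ = atan2(y, x) = -57.8297° → 302.1703° (mod 360°)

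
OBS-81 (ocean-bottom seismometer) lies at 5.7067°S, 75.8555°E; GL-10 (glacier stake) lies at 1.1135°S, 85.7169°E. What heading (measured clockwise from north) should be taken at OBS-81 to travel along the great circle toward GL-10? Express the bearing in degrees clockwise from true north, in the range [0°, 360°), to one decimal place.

65.3°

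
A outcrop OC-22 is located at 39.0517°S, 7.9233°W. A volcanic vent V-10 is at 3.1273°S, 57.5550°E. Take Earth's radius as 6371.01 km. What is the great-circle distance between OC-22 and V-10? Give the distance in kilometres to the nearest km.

7687 km

Δφ = 35.9244°,  Δλ = 65.4783°
a = sin²(Δφ/2) + cos φ₁ cos φ₂ sin²(Δλ/2) = 0.321900
c = 2·arcsin(√a) = 1.206599 rad = 69.1330°
d = R·c = 6371.01 × 1.206599 = 7687.3 km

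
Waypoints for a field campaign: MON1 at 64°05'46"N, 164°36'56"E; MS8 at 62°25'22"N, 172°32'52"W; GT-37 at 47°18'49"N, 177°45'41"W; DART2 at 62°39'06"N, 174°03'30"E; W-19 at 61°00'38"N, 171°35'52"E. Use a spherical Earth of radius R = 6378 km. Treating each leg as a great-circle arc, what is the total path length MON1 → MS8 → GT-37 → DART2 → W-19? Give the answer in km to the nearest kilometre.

4872 km

MON1: φ = +64.09611°, λ = +164.61556°
MS8: φ = +62.42278°, λ = -172.54778°
GT-37: φ = +47.31361°, λ = -177.76139°
DART2: φ = +62.65167°, λ = +174.05833°
W-19: φ = +61.01056°, λ = +171.59778°
MON1→MS8: c = 0.180685 rad, d = 1152.41 km
MS8→GT-37: c = 0.268641 rad, d = 1713.39 km
GT-37→DART2: c = 0.279430 rad, d = 1782.20 km
DART2→W-19: c = 0.035086 rad, d = 223.78 km
Total = 1152.41 + 1713.39 + 1782.20 + 223.78 = 4871.79 km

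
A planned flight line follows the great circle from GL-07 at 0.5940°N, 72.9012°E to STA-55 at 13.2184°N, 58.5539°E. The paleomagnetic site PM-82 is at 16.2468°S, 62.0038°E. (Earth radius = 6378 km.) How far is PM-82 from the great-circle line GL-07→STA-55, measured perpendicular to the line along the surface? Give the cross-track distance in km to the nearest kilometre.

δ₁₃ = central angle GL-07→PM-82 = 0.348747 rad  (haversine)
θ₁₃ = bearing GL-07→PM-82 = 212.083°,  θ₁₂ = bearing GL-07→STA-55 = 312.218°
dₓₜ = R·arcsin(sin δ₁₃ · sin(θ₁₃ − θ₁₂)) = 6378·arcsin(0.34172·sin(-100.135°)) = -2188.153 km
|dₓₜ| = 2188.153 km

2188 km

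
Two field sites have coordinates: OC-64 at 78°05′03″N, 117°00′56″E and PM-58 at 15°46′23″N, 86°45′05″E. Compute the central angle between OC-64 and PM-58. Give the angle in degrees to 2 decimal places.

OC-64: φ = +78.08417°, λ = +117.01556°
PM-58: φ = +15.77306°, λ = +86.75139°
Δφ = -62.3111°,  Δλ = -30.2642°
a = sin²(Δφ/2) + cos φ₁ cos φ₂ sin²(Δλ/2) = 0.281205
c = 2·arcsin(√a) = 1.117880 rad = 64.0498°

64.05°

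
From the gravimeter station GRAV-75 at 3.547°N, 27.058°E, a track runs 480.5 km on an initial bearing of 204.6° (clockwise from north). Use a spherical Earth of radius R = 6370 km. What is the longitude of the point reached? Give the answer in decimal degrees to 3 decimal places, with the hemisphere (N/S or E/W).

25.260°E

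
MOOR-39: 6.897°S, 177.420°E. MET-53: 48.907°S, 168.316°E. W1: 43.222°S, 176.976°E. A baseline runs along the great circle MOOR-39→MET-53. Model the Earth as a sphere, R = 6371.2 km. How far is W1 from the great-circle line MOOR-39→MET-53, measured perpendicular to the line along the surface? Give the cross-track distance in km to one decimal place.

543.8 km

δ₁₃ = central angle MOOR-39→W1 = 0.634028 rad  (haversine)
θ₁₃ = bearing MOOR-39→W1 = 180.546°,  θ₁₂ = bearing MOOR-39→MET-53 = 188.820°
dₓₜ = R·arcsin(sin δ₁₃ · sin(θ₁₃ − θ₁₂)) = 6371.2·arcsin(0.59239·sin(-8.274°)) = -543.790 km
|dₓₜ| = 543.790 km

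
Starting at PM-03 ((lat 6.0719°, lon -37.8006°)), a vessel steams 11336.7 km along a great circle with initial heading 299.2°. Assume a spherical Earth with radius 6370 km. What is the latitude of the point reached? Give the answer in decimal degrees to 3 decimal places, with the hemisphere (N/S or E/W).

δ = d/R = 11336.7/6370 = 1.779702 rad
φ₂ = arcsin(sin φ₁ cos δ + cos φ₁ sin δ cos θ)
   = arcsin(0.10578·-0.20739 + 0.99439·0.97826·0.48786) = 26.91310°
λ₂ = λ₁ + atan2(sin θ sin δ cos φ₁, cos δ − sin φ₁ sin φ₂) = -144.53214°

26.913°N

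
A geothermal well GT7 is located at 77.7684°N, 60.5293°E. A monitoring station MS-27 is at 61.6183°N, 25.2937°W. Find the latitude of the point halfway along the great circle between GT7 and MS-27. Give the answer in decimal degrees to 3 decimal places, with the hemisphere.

73.948°N

Bx = cos φ₂ cos Δλ = 0.034623,  By = cos φ₂ sin Δλ = -0.474081
φₘ = atan2(sin φ₁ + sin φ₂, √((cos φ₁ + Bx)² + By²)) = 73.94827°
λₘ = λ₁ + atan2(By, cos φ₁ + Bx) = -1.99961°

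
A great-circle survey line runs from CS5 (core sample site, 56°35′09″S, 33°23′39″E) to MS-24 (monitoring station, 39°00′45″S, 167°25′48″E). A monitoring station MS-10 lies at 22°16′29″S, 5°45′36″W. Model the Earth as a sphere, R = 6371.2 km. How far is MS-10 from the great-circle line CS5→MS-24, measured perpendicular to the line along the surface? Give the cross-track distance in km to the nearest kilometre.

1641 km

CS5: φ = -56.58583°, λ = +33.39417°
MS-24: φ = -39.01250°, λ = +167.43000°
MS-10: φ = -22.27472°, λ = -5.76000°
δ₁₃ = central angle CS5→MS-10 = 0.779081 rad  (haversine)
θ₁₃ = bearing CS5→MS-10 = 303.738°,  θ₁₂ = bearing CS5→MS-24 = 144.991°
dₓₜ = R·arcsin(sin δ₁₃ · sin(θ₁₃ − θ₁₂)) = 6371.2·arcsin(0.70263·sin(158.748°)) = 1640.735 km
|dₓₜ| = 1640.735 km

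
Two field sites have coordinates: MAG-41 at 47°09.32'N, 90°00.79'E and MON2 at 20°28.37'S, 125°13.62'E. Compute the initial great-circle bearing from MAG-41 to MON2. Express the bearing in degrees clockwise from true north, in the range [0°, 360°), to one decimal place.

MAG-41: φ = +47.15533°, λ = +90.01317°
MON2: φ = -20.47283°, λ = +125.22700°
Δλ = 35.2138°
y = sin Δλ · cos φ₂ = 0.540209
x = cos φ₁ sin φ₂ − sin φ₁ cos φ₂ cos Δλ = -0.799036
θ = atan2(y, x) = 145.9384° → 145.9384° (mod 360°)

145.9°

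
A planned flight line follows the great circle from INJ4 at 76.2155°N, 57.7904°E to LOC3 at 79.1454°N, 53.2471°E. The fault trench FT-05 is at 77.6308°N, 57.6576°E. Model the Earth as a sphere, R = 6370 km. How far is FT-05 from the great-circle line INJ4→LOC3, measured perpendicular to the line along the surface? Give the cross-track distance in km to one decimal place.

δ₁₃ = central angle INJ4→FT-05 = 0.024707 rad  (haversine)
θ₁₃ = bearing INJ4→FT-05 = 358.848°,  θ₁₂ = bearing INJ4→LOC3 = 343.902°
dₓₜ = R·arcsin(sin δ₁₃ · sin(θ₁₃ − θ₁₂)) = 6370·arcsin(0.02470·sin(14.946°)) = 40.588 km
|dₓₜ| = 40.588 km

40.6 km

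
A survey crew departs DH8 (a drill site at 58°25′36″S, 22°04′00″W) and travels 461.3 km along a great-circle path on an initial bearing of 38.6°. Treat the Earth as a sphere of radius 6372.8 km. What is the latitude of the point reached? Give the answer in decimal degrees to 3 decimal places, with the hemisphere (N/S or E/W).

55.099°S

DH8: φ = -58.42667°, λ = -22.06667°
δ = d/R = 461.3/6372.8 = 0.072386 rad
φ₂ = arcsin(sin φ₁ cos δ + cos φ₁ sin δ cos θ)
   = arcsin(-0.85197·0.99738 + 0.52359·0.07232·0.78152) = -55.09937°
λ₂ = λ₁ + atan2(sin θ sin δ cos φ₁, cos δ − sin φ₁ sin φ₂) = -17.54358°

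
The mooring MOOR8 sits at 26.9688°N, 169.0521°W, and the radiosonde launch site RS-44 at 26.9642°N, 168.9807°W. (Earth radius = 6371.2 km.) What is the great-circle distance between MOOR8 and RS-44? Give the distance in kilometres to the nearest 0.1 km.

Δφ = -0.0046°,  Δλ = 0.0714°
a = sin²(Δφ/2) + cos φ₁ cos φ₂ sin²(Δλ/2) = 0.000000
c = 2·arcsin(√a) = 0.001114 rad = 0.0638°
d = R·c = 6371.2 × 0.001114 = 7.1 km

7.1 km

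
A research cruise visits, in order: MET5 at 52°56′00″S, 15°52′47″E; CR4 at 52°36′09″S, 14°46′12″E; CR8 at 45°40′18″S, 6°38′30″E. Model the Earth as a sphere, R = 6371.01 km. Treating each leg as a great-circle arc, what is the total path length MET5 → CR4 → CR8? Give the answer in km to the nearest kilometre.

MET5: φ = -52.93333°, λ = +15.87972°
CR4: φ = -52.60250°, λ = +14.77000°
CR8: φ = -45.67167°, λ = +6.64167°
MET5→CR4: c = 0.013064 rad, d = 83.23 km
CR4→CR8: c = 0.152272 rad, d = 970.12 km
Total = 83.23 + 970.12 = 1053.35 km

1053 km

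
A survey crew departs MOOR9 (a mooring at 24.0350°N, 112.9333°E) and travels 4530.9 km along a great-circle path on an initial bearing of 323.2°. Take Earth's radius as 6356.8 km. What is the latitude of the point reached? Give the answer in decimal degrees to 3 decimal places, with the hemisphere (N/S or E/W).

51.847°N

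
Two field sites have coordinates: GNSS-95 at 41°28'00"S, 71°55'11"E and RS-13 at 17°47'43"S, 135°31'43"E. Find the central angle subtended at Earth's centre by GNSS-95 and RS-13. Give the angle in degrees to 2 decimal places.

58.70°

GNSS-95: φ = -41.46667°, λ = +71.91972°
RS-13: φ = -17.79528°, λ = +135.52861°
Δφ = 23.6714°,  Δλ = 63.6089°
a = sin²(Δφ/2) + cos φ₁ cos φ₂ sin²(Δλ/2) = 0.240241
c = 2·arcsin(√a) = 1.024510 rad = 58.7001°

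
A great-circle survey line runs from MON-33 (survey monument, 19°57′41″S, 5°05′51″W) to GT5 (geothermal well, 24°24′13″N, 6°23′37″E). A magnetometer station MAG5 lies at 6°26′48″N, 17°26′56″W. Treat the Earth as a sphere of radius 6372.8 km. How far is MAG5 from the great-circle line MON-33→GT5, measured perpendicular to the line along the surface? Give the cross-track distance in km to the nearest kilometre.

2051 km

MON-33: φ = -19.96139°, λ = -5.09750°
GT5: φ = +24.40361°, λ = +6.39361°
MAG5: φ = +6.44667°, λ = -17.44889°
δ₁₃ = central angle MON-33→MAG5 = 0.507358 rad  (haversine)
θ₁₃ = bearing MON-33→MAG5 = 334.057°,  θ₁₂ = bearing MON-33→GT5 = 14.670°
dₓₜ = R·arcsin(sin δ₁₃ · sin(θ₁₃ − θ₁₂)) = 6372.8·arcsin(0.48587·sin(319.387°)) = -2050.759 km
|dₓₜ| = 2050.759 km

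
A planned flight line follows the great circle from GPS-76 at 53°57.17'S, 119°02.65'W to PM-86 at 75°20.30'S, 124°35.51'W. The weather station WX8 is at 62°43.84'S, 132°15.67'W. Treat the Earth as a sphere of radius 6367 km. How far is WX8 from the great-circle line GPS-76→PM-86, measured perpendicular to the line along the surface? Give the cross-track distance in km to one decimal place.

597.3 km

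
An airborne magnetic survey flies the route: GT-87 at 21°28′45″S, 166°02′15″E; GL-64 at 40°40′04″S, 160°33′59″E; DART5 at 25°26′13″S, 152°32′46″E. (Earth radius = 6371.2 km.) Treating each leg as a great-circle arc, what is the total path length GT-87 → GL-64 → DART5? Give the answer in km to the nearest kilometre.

4044 km

GT-87: φ = -21.47917°, λ = +166.03750°
GL-64: φ = -40.66778°, λ = +160.56639°
DART5: φ = -25.43694°, λ = +152.54611°
GT-87→GL-64: c = 0.344554 rad, d = 2195.22 km
GL-64→DART5: c = 0.290239 rad, d = 1849.17 km
Total = 2195.22 + 1849.17 = 4044.39 km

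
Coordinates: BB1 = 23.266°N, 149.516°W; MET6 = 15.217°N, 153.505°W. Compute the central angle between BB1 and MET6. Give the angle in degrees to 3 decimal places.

Δφ = -8.0490°,  Δλ = -3.9890°
a = sin²(Δφ/2) + cos φ₁ cos φ₂ sin²(Δλ/2) = 0.005999
c = 2·arcsin(√a) = 0.155067 rad = 8.8847°

8.885°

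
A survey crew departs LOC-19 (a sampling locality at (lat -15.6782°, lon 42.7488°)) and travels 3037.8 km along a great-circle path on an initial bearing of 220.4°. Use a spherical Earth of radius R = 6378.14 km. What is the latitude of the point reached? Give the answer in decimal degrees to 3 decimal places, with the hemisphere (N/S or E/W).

δ = d/R = 3037.8/6378.14 = 0.476283 rad
φ₂ = arcsin(sin φ₁ cos δ + cos φ₁ sin δ cos θ)
   = arcsin(-0.27023·0.88871 + 0.96279·0.45848·-0.76154) = -35.19196°
λ₂ = λ₁ + atan2(sin θ sin δ cos φ₁, cos δ − sin φ₁ sin φ₂) = 21.42689°

35.192°S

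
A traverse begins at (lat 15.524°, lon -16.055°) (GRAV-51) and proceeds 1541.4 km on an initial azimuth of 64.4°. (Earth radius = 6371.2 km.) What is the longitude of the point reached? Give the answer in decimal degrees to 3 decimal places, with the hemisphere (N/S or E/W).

δ = d/R = 1541.4/6371.2 = 0.241932 rad
φ₂ = arcsin(sin φ₁ cos δ + cos φ₁ sin δ cos θ)
   = arcsin(0.26764·0.97088 + 0.96352·0.23958·0.43209) = 21.07500°
λ₂ = λ₁ + atan2(sin θ sin δ cos φ₁, cos δ − sin φ₁ sin φ₂) = -2.66674°

2.667°W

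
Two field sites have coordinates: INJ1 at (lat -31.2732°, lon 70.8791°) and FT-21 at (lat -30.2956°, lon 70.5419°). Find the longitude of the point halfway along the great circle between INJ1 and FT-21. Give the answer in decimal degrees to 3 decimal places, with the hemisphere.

Bx = cos φ₂ cos Δλ = 0.863419,  By = cos φ₂ sin Δλ = -0.005081
φₘ = atan2(sin φ₁ + sin φ₂, √((cos φ₁ + Bx)² + By²)) = -30.78451°
λₘ = λ₁ + atan2(By, cos φ₁ + Bx) = 70.70964°

70.710°E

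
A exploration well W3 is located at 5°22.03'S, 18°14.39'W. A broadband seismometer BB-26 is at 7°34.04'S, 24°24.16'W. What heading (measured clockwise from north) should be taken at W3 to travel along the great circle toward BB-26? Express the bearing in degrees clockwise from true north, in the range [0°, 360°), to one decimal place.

W3: φ = -5.36717°, λ = -18.23983°
BB-26: φ = -7.56733°, λ = -24.40267°
Δλ = -6.1628°
y = sin Δλ · cos φ₂ = -0.106419
x = cos φ₁ sin φ₂ − sin φ₁ cos φ₂ cos Δλ = -0.038927
θ = atan2(y, x) = -110.0917° → 249.9083° (mod 360°)

249.9°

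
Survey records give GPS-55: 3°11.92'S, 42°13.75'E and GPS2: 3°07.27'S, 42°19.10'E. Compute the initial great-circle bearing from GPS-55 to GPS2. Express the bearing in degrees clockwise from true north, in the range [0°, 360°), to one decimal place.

GPS-55: φ = -3.19867°, λ = +42.22917°
GPS2: φ = -3.12117°, λ = +42.31833°
Δλ = 0.0892°
y = sin Δλ · cos φ₂ = 0.001554
x = cos φ₁ sin φ₂ − sin φ₁ cos φ₂ cos Δλ = 0.001353
θ = atan2(y, x) = 48.9635° → 48.9635° (mod 360°)

49.0°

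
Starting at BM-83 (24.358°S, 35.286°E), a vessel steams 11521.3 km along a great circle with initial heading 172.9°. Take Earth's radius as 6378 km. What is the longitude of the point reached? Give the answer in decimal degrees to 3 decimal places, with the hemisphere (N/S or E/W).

155.849°W

δ = d/R = 11521.3/6378 = 1.806413 rad
φ₂ = arcsin(sin φ₁ cos δ + cos φ₁ sin δ cos θ)
   = arcsin(-0.41244·-0.23344 + 0.91099·0.97237·-0.99233) = -51.51247°
λ₂ = λ₁ + atan2(sin θ sin δ cos φ₁, cos δ − sin φ₁ sin φ₂) = -155.84886°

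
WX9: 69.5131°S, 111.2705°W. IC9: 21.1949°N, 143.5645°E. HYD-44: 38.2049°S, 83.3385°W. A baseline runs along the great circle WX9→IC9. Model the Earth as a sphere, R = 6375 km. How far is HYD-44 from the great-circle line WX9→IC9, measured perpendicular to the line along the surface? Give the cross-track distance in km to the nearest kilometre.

2552 km

δ₁₃ = central angle WX9→HYD-44 = 0.605276 rad  (haversine)
θ₁₃ = bearing WX9→HYD-44 = 40.310°,  θ₁₂ = bearing WX9→IC9 = 263.537°
dₓₜ = R·arcsin(sin δ₁₃ · sin(θ₁₃ − θ₁₂)) = 6375·arcsin(0.56899·sin(-223.227°)) = 2551.938 km
|dₓₜ| = 2551.938 km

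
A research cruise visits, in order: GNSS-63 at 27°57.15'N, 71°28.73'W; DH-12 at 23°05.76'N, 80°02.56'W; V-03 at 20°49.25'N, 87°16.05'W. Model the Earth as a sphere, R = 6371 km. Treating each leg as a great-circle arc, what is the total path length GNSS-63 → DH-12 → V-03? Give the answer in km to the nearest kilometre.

GNSS-63: φ = +27.95250°, λ = -71.47883°
DH-12: φ = +23.09600°, λ = -80.04267°
V-03: φ = +20.82083°, λ = -87.26750°
GNSS-63→DH-12: c = 0.159224 rad, d = 1014.42 km
DH-12→V-03: c = 0.123486 rad, d = 786.73 km
Total = 1014.42 + 786.73 = 1801.15 km

1801 km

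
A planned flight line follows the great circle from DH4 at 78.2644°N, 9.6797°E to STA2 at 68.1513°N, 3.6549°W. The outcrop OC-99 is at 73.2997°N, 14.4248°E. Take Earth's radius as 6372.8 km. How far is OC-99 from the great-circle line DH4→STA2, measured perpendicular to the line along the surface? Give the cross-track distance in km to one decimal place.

δ₁₃ = central angle DH4→OC-99 = 0.088935 rad  (haversine)
θ₁₃ = bearing DH4→OC-99 = 164.476°,  θ₁₂ = bearing DH4→STA2 = 207.375°
dₓₜ = R·arcsin(sin δ₁₃ · sin(θ₁₃ − θ₁₂)) = 6372.8·arcsin(0.08882·sin(-42.899°)) = -385.528 km
|dₓₜ| = 385.528 km

385.5 km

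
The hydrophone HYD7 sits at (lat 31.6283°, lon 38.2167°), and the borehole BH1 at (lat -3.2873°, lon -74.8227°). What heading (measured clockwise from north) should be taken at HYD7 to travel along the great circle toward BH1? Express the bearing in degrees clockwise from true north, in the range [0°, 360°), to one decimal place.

Δλ = -113.0394°
y = sin Δλ · cos φ₂ = -0.918722
x = cos φ₁ sin φ₂ − sin φ₁ cos φ₂ cos Δλ = 0.156071
θ = atan2(y, x) = -80.3587° → 279.6413° (mod 360°)

279.6°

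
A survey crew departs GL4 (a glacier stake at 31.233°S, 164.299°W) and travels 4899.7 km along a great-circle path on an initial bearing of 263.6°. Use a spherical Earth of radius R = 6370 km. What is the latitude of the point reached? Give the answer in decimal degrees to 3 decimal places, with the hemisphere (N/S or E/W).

26.030°S

δ = d/R = 4899.7/6370 = 0.769184 rad
φ₂ = arcsin(sin φ₁ cos δ + cos φ₁ sin δ cos θ)
   = arcsin(-0.51852·0.71848 + 0.85507·0.69555·-0.11147) = -26.02991°
λ₂ = λ₁ + atan2(sin θ sin δ cos φ₁, cos δ − sin φ₁ sin φ₂) = 145.41510°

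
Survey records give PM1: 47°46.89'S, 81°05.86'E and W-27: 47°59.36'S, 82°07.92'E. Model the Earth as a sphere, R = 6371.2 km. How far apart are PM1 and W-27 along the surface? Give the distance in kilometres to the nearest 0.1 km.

80.5 km

PM1: φ = -47.78150°, λ = +81.09767°
W-27: φ = -47.98933°, λ = +82.13200°
Δφ = -0.2078°,  Δλ = 1.0343°
a = sin²(Δφ/2) + cos φ₁ cos φ₂ sin²(Δλ/2) = 0.000040
c = 2·arcsin(√a) = 0.012638 rad = 0.7241°
d = R·c = 6371.2 × 0.012638 = 80.5 km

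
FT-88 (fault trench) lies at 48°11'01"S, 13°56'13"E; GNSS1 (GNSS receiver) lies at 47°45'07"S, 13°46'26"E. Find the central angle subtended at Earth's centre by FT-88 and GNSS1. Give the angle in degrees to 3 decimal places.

FT-88: φ = -48.18361°, λ = +13.93694°
GNSS1: φ = -47.75194°, λ = +13.77389°
Δφ = 0.4317°,  Δλ = -0.1631°
a = sin²(Δφ/2) + cos φ₁ cos φ₂ sin²(Δλ/2) = 0.000015
c = 2·arcsin(√a) = 0.007771 rad = 0.4453°

0.445°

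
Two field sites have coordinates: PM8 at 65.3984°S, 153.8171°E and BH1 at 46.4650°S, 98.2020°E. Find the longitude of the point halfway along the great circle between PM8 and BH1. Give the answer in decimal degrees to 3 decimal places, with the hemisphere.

Bx = cos φ₂ cos Δλ = 0.388998,  By = cos φ₂ sin Δλ = -0.568439
φₘ = atan2(sin φ₁ + sin φ₂, √((cos φ₁ + Bx)² + By²)) = -58.90212°
λₘ = λ₁ + atan2(By, cos φ₁ + Bx) = 118.60005°

118.600°E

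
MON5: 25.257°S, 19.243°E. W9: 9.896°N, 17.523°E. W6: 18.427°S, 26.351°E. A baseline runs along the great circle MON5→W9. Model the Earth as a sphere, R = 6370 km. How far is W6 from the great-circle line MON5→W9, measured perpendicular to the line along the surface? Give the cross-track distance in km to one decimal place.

786.7 km

δ₁₃ = central angle MON5→W6 = 0.165664 rad  (haversine)
θ₁₃ = bearing MON5→W6 = 45.389°,  θ₁₂ = bearing MON5→W9 = 357.059°
dₓₜ = R·arcsin(sin δ₁₃ · sin(θ₁₃ − θ₁₂)) = 6370·arcsin(0.16491·sin(-311.670°)) = 786.672 km
|dₓₜ| = 786.672 km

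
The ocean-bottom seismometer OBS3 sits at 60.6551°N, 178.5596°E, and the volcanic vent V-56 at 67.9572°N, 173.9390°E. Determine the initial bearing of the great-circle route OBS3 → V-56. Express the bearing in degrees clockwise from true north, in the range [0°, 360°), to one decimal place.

Δλ = -4.6206°
y = sin Δλ · cos φ₂ = -0.030233
x = cos φ₁ sin φ₂ − sin φ₁ cos φ₂ cos Δλ = 0.128164
θ = atan2(y, x) = -13.2730° → 346.7270° (mod 360°)

346.7°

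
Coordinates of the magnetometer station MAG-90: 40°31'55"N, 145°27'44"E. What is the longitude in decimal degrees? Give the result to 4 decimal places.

145.4622°E

145° + 27′/60 + 44″/3600 = 145 + 0.45000 + 0.01222 = 145.4622°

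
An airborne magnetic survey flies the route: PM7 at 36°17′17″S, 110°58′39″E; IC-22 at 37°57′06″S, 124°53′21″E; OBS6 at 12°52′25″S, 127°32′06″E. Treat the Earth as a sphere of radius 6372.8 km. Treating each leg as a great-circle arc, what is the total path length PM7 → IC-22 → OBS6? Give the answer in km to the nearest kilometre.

4048 km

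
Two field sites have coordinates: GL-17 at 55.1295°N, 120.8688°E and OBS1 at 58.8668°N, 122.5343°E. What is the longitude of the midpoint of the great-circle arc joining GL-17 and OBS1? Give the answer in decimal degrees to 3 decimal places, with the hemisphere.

121.660°E

Bx = cos φ₂ cos Δλ = 0.516811,  By = cos φ₂ sin Δλ = 0.015027
φₘ = atan2(sin φ₁ + sin φ₂, √((cos φ₁ + Bx)² + By²)) = 57.00091°
λₘ = λ₁ + atan2(By, cos φ₁ + Bx) = 121.65971°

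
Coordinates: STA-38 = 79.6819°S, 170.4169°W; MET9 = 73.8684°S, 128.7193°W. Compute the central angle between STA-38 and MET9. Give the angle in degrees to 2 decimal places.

Δφ = 5.8135°,  Δλ = 41.6976°
a = sin²(Δφ/2) + cos φ₁ cos φ₂ sin²(Δλ/2) = 0.008875
c = 2·arcsin(√a) = 0.188697 rad = 10.8115°

10.81°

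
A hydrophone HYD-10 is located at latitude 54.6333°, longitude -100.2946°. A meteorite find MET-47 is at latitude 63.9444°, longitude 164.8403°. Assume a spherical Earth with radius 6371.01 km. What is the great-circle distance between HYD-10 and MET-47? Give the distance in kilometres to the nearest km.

4968 km

Δφ = 9.3111°,  Δλ = -94.8651°
a = sin²(Δφ/2) + cos φ₁ cos φ₂ sin²(Δλ/2) = 0.144487
c = 2·arcsin(√a) = 0.779841 rad = 44.6816°
d = R·c = 6371.01 × 0.779841 = 4968.4 km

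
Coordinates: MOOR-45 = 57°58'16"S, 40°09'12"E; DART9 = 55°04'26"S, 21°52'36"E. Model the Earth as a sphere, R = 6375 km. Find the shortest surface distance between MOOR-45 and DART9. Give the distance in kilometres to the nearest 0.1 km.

1163.0 km

MOOR-45: φ = -57.97111°, λ = +40.15333°
DART9: φ = -55.07389°, λ = +21.87667°
Δφ = 2.8972°,  Δλ = -18.2767°
a = sin²(Δφ/2) + cos φ₁ cos φ₂ sin²(Δλ/2) = 0.008298
c = 2·arcsin(√a) = 0.182437 rad = 10.4529°
d = R·c = 6375 × 0.182437 = 1163.0 km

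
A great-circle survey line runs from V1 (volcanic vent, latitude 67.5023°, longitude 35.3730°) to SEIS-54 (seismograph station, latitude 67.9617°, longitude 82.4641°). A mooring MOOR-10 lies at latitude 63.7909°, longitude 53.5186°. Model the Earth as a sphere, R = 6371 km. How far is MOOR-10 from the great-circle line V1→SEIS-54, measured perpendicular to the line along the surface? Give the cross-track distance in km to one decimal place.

608.2 km

δ₁₃ = central angle V1→MOOR-10 = 0.145052 rad  (haversine)
θ₁₃ = bearing V1→MOOR-10 = 107.905°,  θ₁₂ = bearing V1→SEIS-54 = 66.647°
dₓₜ = R·arcsin(sin δ₁₃ · sin(θ₁₃ − θ₁₂)) = 6371·arcsin(0.14454·sin(41.258°)) = 608.208 km
|dₓₜ| = 608.208 km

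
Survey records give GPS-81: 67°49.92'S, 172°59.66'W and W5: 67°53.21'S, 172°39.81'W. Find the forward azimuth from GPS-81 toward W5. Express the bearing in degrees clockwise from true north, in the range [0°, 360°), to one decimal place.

113.9°

GPS-81: φ = -67.83200°, λ = -172.99433°
W5: φ = -67.88683°, λ = -172.66350°
Δλ = 0.3308°
y = sin Δλ · cos φ₂ = 0.002174
x = cos φ₁ sin φ₂ − sin φ₁ cos φ₂ cos Δλ = -0.000963
θ = atan2(y, x) = 113.8919° → 113.8919° (mod 360°)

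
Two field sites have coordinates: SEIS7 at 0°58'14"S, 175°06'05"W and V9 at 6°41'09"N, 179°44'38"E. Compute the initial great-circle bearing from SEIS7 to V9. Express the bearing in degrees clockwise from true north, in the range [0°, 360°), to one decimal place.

326.2°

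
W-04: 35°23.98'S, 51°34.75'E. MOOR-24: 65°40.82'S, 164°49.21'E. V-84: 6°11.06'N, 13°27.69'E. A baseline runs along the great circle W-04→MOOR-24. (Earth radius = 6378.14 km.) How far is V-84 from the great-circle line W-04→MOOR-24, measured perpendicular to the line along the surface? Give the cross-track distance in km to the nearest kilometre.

2188 km

W-04: φ = -35.39967°, λ = +51.57917°
MOOR-24: φ = -65.68033°, λ = +164.82017°
V-84: φ = +6.18433°, λ = +13.46150°
δ₁₃ = central angle W-04→V-84 = 0.957992 rad  (haversine)
θ₁₃ = bearing W-04→V-84 = 311.393°,  θ₁₂ = bearing W-04→MOOR-24 = 155.671°
dₓₜ = R·arcsin(sin δ₁₃ · sin(θ₁₃ − θ₁₂)) = 6378.14·arcsin(0.81804·sin(155.722°)) = 2187.899 km
|dₓₜ| = 2187.899 km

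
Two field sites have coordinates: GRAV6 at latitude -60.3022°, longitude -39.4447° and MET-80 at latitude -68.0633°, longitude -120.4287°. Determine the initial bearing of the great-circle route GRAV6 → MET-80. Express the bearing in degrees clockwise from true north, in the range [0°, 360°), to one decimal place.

222.1°

Δλ = -80.9840°
y = sin Δλ · cos φ₂ = -0.368966
x = cos φ₁ sin φ₂ − sin φ₁ cos φ₂ cos Δλ = -0.408701
θ = atan2(y, x) = -137.9250° → 222.0750° (mod 360°)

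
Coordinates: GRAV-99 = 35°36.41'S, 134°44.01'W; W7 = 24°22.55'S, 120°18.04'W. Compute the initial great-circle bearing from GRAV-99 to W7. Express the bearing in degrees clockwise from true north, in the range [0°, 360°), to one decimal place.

51.9°

GRAV-99: φ = -35.60683°, λ = -134.73350°
W7: φ = -24.37583°, λ = -120.30067°
Δλ = 14.4328°
y = sin Δλ · cos φ₂ = 0.227027
x = cos φ₁ sin φ₂ − sin φ₁ cos φ₂ cos Δλ = 0.178028
θ = atan2(y, x) = 51.8974° → 51.8974° (mod 360°)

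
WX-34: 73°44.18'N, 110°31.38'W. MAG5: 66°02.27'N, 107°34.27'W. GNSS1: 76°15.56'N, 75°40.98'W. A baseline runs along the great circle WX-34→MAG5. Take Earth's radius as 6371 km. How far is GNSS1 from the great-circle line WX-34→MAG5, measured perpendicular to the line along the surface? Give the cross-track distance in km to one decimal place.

WX-34: φ = +73.73633°, λ = -110.52300°
MAG5: φ = +66.03783°, λ = -107.57117°
GNSS1: φ = +76.25933°, λ = -75.68300°
δ₁₃ = central angle WX-34→GNSS1 = 0.160755 rad  (haversine)
θ₁₃ = bearing WX-34→GNSS1 = 57.969°,  θ₁₂ = bearing WX-34→MAG5 = 171.093°
dₓₜ = R·arcsin(sin δ₁₃ · sin(θ₁₃ − θ₁₂)) = 6371·arcsin(0.16006·sin(-113.123°)) = -941.261 km
|dₓₜ| = 941.261 km

941.3 km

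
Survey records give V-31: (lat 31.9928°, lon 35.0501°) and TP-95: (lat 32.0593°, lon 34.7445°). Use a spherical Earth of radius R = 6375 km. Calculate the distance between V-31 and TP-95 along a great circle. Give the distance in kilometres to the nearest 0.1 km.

29.8 km

Δφ = 0.0665°,  Δλ = -0.3056°
a = sin²(Δφ/2) + cos φ₁ cos φ₂ sin²(Δλ/2) = 0.000005
c = 2·arcsin(√a) = 0.004669 rad = 0.2675°
d = R·c = 6375 × 0.004669 = 29.8 km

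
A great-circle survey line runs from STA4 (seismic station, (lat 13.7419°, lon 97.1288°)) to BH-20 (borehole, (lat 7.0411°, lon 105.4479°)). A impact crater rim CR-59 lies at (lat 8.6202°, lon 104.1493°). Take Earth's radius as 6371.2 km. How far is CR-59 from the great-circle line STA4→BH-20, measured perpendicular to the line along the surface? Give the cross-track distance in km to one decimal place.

42.9 km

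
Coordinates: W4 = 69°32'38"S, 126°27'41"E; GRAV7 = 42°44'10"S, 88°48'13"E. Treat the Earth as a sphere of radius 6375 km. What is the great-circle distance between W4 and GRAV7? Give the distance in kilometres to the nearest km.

W4: φ = -69.54389°, λ = +126.46139°
GRAV7: φ = -42.73611°, λ = +88.80361°
Δφ = 26.8078°,  Δλ = -37.6578°
a = sin²(Δφ/2) + cos φ₁ cos φ₂ sin²(Δλ/2) = 0.080476
c = 2·arcsin(√a) = 0.575265 rad = 32.9603°
d = R·c = 6375 × 0.575265 = 3667.3 km

3667 km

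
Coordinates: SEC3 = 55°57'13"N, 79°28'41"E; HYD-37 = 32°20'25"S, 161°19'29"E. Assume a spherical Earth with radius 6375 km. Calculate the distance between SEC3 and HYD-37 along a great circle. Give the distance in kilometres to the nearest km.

12472 km

SEC3: φ = +55.95361°, λ = +79.47806°
HYD-37: φ = -32.34028°, λ = +161.32472°
Δφ = -88.2939°,  Δλ = 81.8467°
a = sin²(Δφ/2) + cos φ₁ cos φ₂ sin²(Δλ/2) = 0.688082
c = 2·arcsin(√a) = 1.956448 rad = 112.0962°
d = R·c = 6375 × 1.956448 = 12472.4 km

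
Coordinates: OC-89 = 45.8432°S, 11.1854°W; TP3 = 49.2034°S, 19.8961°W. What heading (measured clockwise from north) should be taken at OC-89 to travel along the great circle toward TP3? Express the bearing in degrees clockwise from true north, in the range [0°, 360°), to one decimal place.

237.1°

Δλ = -8.7107°
y = sin Δλ · cos φ₂ = -0.098951
x = cos φ₁ sin φ₂ − sin φ₁ cos φ₂ cos Δλ = -0.064020
θ = atan2(y, x) = -122.9023° → 237.0977° (mod 360°)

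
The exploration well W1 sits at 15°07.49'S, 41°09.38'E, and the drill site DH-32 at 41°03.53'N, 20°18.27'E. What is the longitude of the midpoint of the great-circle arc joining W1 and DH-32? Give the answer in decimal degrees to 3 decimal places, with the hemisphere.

W1: φ = -15.12483°, λ = +41.15633°
DH-32: φ = +41.05883°, λ = +20.30450°
Bx = cos φ₂ cos Δλ = 0.704649,  By = cos φ₂ sin Δλ = -0.268401
φₘ = atan2(sin φ₁ + sin φ₂, √((cos φ₁ + Bx)² + By²)) = 13.17390°
λₘ = λ₁ + atan2(By, cos φ₁ + Bx) = 32.02594°

32.026°E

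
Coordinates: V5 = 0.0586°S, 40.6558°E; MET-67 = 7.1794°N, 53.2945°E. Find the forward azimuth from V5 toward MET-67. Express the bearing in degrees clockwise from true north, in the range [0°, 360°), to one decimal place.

59.9°

Δλ = 12.6387°
y = sin Δλ · cos φ₂ = 0.217087
x = cos φ₁ sin φ₂ − sin φ₁ cos φ₂ cos Δλ = 0.125967
θ = atan2(y, x) = 59.8752° → 59.8752° (mod 360°)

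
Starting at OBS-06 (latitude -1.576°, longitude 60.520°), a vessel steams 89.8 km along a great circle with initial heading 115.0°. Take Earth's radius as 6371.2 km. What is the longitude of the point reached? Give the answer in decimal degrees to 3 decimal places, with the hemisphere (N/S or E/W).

61.252°E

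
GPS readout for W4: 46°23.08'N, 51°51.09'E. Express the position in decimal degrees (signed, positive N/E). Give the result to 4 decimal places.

lat: 46.3847° N → +46.3847°
lon: 51.8515° E → +51.8515°

+46.3847°, +51.8515°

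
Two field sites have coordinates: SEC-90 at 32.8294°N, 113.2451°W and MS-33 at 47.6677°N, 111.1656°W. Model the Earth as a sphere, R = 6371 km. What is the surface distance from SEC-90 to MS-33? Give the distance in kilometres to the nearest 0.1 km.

1659.2 km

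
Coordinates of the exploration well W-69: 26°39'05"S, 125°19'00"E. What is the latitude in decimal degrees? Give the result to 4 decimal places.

26.6514°S

26° + 39′/60 + 5″/3600 = 26 + 0.65000 + 0.00139 = 26.6514°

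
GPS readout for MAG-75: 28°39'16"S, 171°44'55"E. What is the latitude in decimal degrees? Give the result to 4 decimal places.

28.6544°S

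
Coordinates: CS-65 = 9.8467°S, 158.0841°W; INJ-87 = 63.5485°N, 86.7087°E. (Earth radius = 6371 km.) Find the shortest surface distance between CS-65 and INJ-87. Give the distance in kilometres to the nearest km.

12218 km

Δφ = 73.3952°,  Δλ = -115.2072°
a = sin²(Δφ/2) + cos φ₁ cos φ₂ sin²(Δλ/2) = 0.670012
c = 2·arcsin(√a) = 1.917740 rad = 109.8784°
d = R·c = 6371 × 1.917740 = 12217.9 km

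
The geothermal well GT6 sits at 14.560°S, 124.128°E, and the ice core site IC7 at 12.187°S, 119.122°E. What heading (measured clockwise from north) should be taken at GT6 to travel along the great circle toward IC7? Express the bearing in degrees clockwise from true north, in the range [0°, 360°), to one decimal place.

Δλ = -5.0060°
y = sin Δλ · cos φ₂ = -0.085294
x = cos φ₁ sin φ₂ − sin φ₁ cos φ₂ cos Δλ = 0.040468
θ = atan2(y, x) = -64.6180° → 295.3820° (mod 360°)

295.4°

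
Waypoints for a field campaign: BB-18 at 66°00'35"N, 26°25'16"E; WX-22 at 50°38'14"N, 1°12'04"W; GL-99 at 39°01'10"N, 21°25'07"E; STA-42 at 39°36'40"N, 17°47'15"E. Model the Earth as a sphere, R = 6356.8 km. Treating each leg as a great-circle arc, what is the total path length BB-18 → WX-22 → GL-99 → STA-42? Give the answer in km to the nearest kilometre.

4809 km

BB-18: φ = +66.00972°, λ = +26.42111°
WX-22: φ = +50.63722°, λ = -1.20111°
GL-99: φ = +39.01944°, λ = +21.41861°
STA-42: φ = +39.61111°, λ = +17.78750°
BB-18→WX-22: c = 0.363010 rad, d = 2307.58 km
WX-22→GL-99: c = 0.343418 rad, d = 2183.04 km
GL-99→STA-42: c = 0.050103 rad, d = 318.50 km
Total = 2307.58 + 2183.04 + 318.50 = 4809.12 km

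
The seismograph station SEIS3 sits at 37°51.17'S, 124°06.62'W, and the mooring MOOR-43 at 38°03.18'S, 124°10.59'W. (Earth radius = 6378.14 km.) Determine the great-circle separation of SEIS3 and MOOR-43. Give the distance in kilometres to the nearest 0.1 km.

23.0 km

SEIS3: φ = -37.85283°, λ = -124.11033°
MOOR-43: φ = -38.05300°, λ = -124.17650°
Δφ = -0.2002°,  Δλ = -0.0662°
a = sin²(Δφ/2) + cos φ₁ cos φ₂ sin²(Δλ/2) = 0.000003
c = 2·arcsin(√a) = 0.003610 rad = 0.2069°
d = R·c = 6378.14 × 0.003610 = 23.0 km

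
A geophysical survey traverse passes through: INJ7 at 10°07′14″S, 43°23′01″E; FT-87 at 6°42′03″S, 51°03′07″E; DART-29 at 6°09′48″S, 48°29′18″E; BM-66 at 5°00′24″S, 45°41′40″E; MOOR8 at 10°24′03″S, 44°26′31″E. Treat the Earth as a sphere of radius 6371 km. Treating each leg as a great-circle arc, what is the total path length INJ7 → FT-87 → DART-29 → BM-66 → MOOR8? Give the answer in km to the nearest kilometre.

INJ7: φ = -10.12056°, λ = +43.38361°
FT-87: φ = -6.70083°, λ = +51.05194°
DART-29: φ = -6.16333°, λ = +48.48833°
BM-66: φ = -5.00667°, λ = +45.69444°
MOOR8: φ = -10.40083°, λ = +44.44194°
INJ7→FT-87: c = 0.145209 rad, d = 925.12 km
FT-87→DART-29: c = 0.045441 rad, d = 289.50 km
DART-29→BM-66: c = 0.052562 rad, d = 334.87 km
BM-66→MOOR8: c = 0.096604 rad, d = 615.47 km
Total = 925.12 + 289.50 + 334.87 + 615.47 = 2164.96 km

2165 km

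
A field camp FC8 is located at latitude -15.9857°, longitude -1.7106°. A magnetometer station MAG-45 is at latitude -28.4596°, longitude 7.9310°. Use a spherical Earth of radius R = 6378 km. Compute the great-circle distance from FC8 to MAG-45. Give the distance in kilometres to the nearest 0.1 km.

Δφ = -12.4739°,  Δλ = 9.6416°
a = sin²(Δφ/2) + cos φ₁ cos φ₂ sin²(Δλ/2) = 0.017772
c = 2·arcsin(√a) = 0.267418 rad = 15.3219°
d = R·c = 6378 × 0.267418 = 1705.6 km

1705.6 km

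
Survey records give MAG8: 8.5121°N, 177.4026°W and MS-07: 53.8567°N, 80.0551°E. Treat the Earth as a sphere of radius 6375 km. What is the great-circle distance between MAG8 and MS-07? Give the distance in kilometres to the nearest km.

10059 km

Δφ = 45.3446°,  Δλ = -102.5423°
a = sin²(Δφ/2) + cos φ₁ cos φ₂ sin²(Δλ/2) = 0.503570
c = 2·arcsin(√a) = 1.577937 rad = 90.4091°
d = R·c = 6375 × 1.577937 = 10059.3 km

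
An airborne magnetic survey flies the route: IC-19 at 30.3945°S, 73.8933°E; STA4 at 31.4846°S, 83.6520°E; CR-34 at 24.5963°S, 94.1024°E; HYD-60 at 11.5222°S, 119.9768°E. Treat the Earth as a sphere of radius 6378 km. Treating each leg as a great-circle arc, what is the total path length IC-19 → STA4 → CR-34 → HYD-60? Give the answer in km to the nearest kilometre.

5312 km

IC-19→STA4: c = 0.147269 rad, d = 939.28 km
STA4→CR-34: c = 0.200738 rad, d = 1280.31 km
CR-34→HYD-60: c = 0.484808 rad, d = 3092.11 km
Total = 939.28 + 1280.31 + 3092.11 = 5311.70 km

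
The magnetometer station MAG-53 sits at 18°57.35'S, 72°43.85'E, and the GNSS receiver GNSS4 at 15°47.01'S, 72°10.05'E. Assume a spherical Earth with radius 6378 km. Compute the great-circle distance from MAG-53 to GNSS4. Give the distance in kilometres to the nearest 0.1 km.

358.2 km

MAG-53: φ = -18.95583°, λ = +72.73083°
GNSS4: φ = -15.78350°, λ = +72.16750°
Δφ = 3.1723°,  Δλ = -0.5633°
a = sin²(Δφ/2) + cos φ₁ cos φ₂ sin²(Δλ/2) = 0.000788
c = 2·arcsin(√a) = 0.056157 rad = 3.2176°
d = R·c = 6378 × 0.056157 = 358.2 km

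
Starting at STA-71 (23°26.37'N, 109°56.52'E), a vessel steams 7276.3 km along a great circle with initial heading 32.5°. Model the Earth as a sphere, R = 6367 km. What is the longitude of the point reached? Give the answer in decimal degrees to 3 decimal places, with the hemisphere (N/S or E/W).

168.845°W

STA-71: φ = +23.43950°, λ = +109.94200°
δ = d/R = 7276.3/6367 = 1.142815 rad
φ₂ = arcsin(sin φ₁ cos δ + cos φ₁ sin δ cos θ)
   = arcsin(0.39778·0.41504 + 0.91748·0.90981·0.84339) = 60.35376°
λ₂ = λ₁ + atan2(sin θ sin δ cos φ₁, cos δ − sin φ₁ sin φ₂) = -168.84486°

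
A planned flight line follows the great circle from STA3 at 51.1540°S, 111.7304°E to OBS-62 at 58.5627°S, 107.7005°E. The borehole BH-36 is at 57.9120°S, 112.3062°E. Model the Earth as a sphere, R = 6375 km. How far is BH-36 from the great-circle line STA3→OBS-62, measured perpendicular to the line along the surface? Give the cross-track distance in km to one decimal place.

δ₁₃ = central angle STA3→BH-36 = 0.118092 rad  (haversine)
θ₁₃ = bearing STA3→BH-36 = 177.403°,  θ₁₂ = bearing STA3→OBS-62 = 195.752°
dₓₜ = R·arcsin(sin δ₁₃ · sin(θ₁₃ − θ₁₂)) = 6375·arcsin(0.11782·sin(-18.349°)) = -236.497 km
|dₓₜ| = 236.497 km

236.5 km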